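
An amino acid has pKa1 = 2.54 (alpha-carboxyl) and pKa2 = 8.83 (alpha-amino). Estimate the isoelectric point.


pI = (pKa1 + pKa2) / 2
pI = (2.54 + 8.83) / 2
pI = 5.685

5.685


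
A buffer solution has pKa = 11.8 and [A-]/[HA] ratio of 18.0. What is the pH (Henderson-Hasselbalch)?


pH = pKa + log10([A-]/[HA])
pH = 11.8 + log10(18.0)
pH = 13.0553

13.0553


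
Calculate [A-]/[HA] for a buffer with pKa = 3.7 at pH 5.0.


[A-]/[HA] = 10^(pH - pKa)
= 10^(5.0 - 3.7)
= 19.9526

19.9526


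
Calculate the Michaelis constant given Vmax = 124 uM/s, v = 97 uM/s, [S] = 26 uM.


Km = [S] * (Vmax - v) / v
Km = 26 * (124 - 97) / 97
Km = 7.2371 uM

7.2371 uM


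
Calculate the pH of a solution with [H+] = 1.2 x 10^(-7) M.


pH = -log10([H+])
pH = -log10(1.2 x 10^(-7))
pH = 6.9208

6.9208


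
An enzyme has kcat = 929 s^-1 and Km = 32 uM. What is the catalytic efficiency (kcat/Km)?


Catalytic efficiency = kcat / Km
= 929 / 32
= 29.0312 uM^-1*s^-1

29.0312 uM^-1*s^-1


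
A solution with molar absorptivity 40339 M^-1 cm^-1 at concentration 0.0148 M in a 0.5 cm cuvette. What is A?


A = epsilon * c * l
A = 40339 * 0.0148 * 0.5
A = 298.5086

298.5086


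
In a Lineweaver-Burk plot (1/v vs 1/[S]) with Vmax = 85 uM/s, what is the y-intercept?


y-intercept = 1/Vmax
= 1/85
= 0.0118 s/uM

0.0118 s/uM


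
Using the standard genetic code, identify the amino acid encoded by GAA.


Standard genetic code lookup.
Codon GAA -> Glu

Glu


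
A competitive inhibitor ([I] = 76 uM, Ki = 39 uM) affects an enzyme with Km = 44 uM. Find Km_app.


Km_app = Km * (1 + [I]/Ki)
Km_app = 44 * (1 + 76/39)
Km_app = 129.7436 uM

129.7436 uM


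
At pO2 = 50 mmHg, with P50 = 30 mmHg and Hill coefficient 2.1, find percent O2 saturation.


Y = pO2^n / (P50^n + pO2^n)
Y = 50^2.1 / (30^2.1 + 50^2.1)
Y = 74.51%

74.51%


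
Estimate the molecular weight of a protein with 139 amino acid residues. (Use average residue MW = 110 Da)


MW = n_residues * 110 Da
MW = 139 * 110
MW = 15290 Da

15290 Da


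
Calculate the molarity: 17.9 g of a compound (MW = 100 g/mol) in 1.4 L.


C = (mass / MW) / volume
C = (17.9 / 100) / 1.4
C = 0.1279 M

0.1279 M


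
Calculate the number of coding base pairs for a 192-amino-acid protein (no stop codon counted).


Each amino acid = 1 codon = 3 bp
bp = 192 * 3 = 576 bp

576 bp


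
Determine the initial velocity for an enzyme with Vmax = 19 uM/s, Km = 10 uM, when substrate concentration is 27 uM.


v = Vmax * [S] / (Km + [S])
v = 19 * 27 / (10 + 27)
v = 13.8649 uM/s

13.8649 uM/s


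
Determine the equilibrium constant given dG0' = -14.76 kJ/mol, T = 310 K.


Keq = exp(-dG0 * 1000 / (R * T))
Keq = exp(-(-14.76) * 1000 / (8.314 * 310))
Keq = 306.996

306.996


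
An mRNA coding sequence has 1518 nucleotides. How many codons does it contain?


codons = nucleotides / 3
codons = 1518 / 3 = 506

506


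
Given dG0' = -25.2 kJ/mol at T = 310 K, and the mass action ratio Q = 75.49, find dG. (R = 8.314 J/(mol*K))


dG = dG0' + RT * ln(Q) / 1000
dG = -25.2 + 8.314 * 310 * ln(75.49) / 1000
dG = -14.0556 kJ/mol

-14.0556 kJ/mol


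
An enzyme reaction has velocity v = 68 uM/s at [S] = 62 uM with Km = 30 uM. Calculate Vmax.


Vmax = v * (Km + [S]) / [S]
Vmax = 68 * (30 + 62) / 62
Vmax = 100.9032 uM/s

100.9032 uM/s


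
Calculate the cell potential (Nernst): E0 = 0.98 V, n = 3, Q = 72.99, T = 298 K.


E = E0 - (RT/nF) * ln(Q)
E = 0.98 - (8.314 * 298 / (3 * 96485)) * ln(72.99)
E = 0.9433 V

0.9433 V


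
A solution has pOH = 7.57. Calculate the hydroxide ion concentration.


[OH-] = 10^(-pOH)
[OH-] = 10^(-7.57)
[OH-] = 2.692e-08 M

2.692e-08 M


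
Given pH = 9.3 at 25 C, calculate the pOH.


pOH = 14 - pH
pOH = 14 - 9.3
pOH = 4.7

4.7


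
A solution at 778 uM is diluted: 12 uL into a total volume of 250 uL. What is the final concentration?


C2 = C1 * V1 / V2
C2 = 778 * 12 / 250
C2 = 37.344 uM

37.344 uM


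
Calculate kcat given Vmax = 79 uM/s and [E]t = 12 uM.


kcat = Vmax / [E]t
kcat = 79 / 12
kcat = 6.5833 s^-1

6.5833 s^-1


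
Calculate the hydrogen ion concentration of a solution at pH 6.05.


[H+] = 10^(-pH)
[H+] = 10^(-6.05)
[H+] = 8.913e-07 M

8.913e-07 M


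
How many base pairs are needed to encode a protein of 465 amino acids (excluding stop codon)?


Each amino acid = 1 codon = 3 bp
bp = 465 * 3 = 1395 bp

1395 bp


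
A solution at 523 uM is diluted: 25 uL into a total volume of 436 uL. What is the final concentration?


C2 = C1 * V1 / V2
C2 = 523 * 25 / 436
C2 = 29.9885 uM

29.9885 uM


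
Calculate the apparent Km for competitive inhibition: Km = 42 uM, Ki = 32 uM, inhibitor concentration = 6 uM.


Km_app = Km * (1 + [I]/Ki)
Km_app = 42 * (1 + 6/32)
Km_app = 49.875 uM

49.875 uM


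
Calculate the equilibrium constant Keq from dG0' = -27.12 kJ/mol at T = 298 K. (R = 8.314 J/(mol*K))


Keq = exp(-dG0 * 1000 / (R * T))
Keq = exp(-(-27.12) * 1000 / (8.314 * 298))
Keq = 56738.0621

56738.0621


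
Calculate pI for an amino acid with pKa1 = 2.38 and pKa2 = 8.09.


pI = (pKa1 + pKa2) / 2
pI = (2.38 + 8.09) / 2
pI = 5.235

5.235


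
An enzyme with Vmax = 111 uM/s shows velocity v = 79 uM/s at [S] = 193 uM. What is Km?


Km = [S] * (Vmax - v) / v
Km = 193 * (111 - 79) / 79
Km = 78.1772 uM

78.1772 uM


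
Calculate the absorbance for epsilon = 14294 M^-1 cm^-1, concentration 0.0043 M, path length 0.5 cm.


A = epsilon * c * l
A = 14294 * 0.0043 * 0.5
A = 30.7321

30.7321


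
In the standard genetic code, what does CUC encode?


Standard genetic code lookup.
Codon CUC -> Leu

Leu


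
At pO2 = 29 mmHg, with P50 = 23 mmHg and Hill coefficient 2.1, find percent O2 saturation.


Y = pO2^n / (P50^n + pO2^n)
Y = 29^2.1 / (23^2.1 + 29^2.1)
Y = 61.93%

61.93%


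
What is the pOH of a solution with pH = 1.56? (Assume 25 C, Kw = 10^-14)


pOH = 14 - pH
pOH = 14 - 1.56
pOH = 12.44

12.44


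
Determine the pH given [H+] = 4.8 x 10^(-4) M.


pH = -log10([H+])
pH = -log10(4.8 x 10^(-4))
pH = 3.3188

3.3188


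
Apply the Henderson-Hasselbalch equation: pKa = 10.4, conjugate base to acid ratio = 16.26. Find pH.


pH = pKa + log10([A-]/[HA])
pH = 10.4 + log10(16.26)
pH = 11.6111

11.6111


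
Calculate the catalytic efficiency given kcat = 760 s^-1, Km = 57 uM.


Catalytic efficiency = kcat / Km
= 760 / 57
= 13.3333 uM^-1*s^-1

13.3333 uM^-1*s^-1


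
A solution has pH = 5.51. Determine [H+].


[H+] = 10^(-pH)
[H+] = 10^(-5.51)
[H+] = 3.090e-06 M

3.090e-06 M


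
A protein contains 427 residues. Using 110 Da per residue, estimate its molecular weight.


MW = n_residues * 110 Da
MW = 427 * 110
MW = 46970 Da

46970 Da


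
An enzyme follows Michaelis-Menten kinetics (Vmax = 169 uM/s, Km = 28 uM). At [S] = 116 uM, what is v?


v = Vmax * [S] / (Km + [S])
v = 169 * 116 / (28 + 116)
v = 136.1389 uM/s

136.1389 uM/s


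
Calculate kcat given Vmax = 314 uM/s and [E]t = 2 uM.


kcat = Vmax / [E]t
kcat = 314 / 2
kcat = 157.0 s^-1

157.0 s^-1


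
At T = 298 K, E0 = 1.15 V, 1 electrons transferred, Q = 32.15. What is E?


E = E0 - (RT/nF) * ln(Q)
E = 1.15 - (8.314 * 298 / (1 * 96485)) * ln(32.15)
E = 1.0609 V

1.0609 V


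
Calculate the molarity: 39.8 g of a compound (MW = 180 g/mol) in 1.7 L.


C = (mass / MW) / volume
C = (39.8 / 180) / 1.7
C = 0.1301 M

0.1301 M


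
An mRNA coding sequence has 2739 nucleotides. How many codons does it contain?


codons = nucleotides / 3
codons = 2739 / 3 = 913

913


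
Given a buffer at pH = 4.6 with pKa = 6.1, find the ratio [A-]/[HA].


[A-]/[HA] = 10^(pH - pKa)
= 10^(4.6 - 6.1)
= 0.0316

0.0316


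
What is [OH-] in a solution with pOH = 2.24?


[OH-] = 10^(-pOH)
[OH-] = 10^(-2.24)
[OH-] = 0.0058 M

0.0058 M


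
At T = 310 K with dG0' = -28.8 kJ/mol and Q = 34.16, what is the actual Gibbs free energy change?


dG = dG0' + RT * ln(Q) / 1000
dG = -28.8 + 8.314 * 310 * ln(34.16) / 1000
dG = -19.6993 kJ/mol

-19.6993 kJ/mol


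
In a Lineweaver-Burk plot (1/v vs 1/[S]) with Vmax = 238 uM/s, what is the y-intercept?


y-intercept = 1/Vmax
= 1/238
= 0.0042 s/uM

0.0042 s/uM


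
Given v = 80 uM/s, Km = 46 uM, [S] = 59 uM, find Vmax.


Vmax = v * (Km + [S]) / [S]
Vmax = 80 * (46 + 59) / 59
Vmax = 142.3729 uM/s

142.3729 uM/s


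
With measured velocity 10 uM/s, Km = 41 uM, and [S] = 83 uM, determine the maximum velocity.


Vmax = v * (Km + [S]) / [S]
Vmax = 10 * (41 + 83) / 83
Vmax = 14.9398 uM/s

14.9398 uM/s


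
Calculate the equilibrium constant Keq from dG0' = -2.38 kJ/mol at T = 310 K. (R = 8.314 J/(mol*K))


Keq = exp(-dG0 * 1000 / (R * T))
Keq = exp(-(-2.38) * 1000 / (8.314 * 310))
Keq = 2.5179

2.5179


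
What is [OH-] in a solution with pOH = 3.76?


[OH-] = 10^(-pOH)
[OH-] = 10^(-3.76)
[OH-] = 1.738e-04 M

1.738e-04 M


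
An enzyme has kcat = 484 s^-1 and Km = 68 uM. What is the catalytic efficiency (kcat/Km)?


Catalytic efficiency = kcat / Km
= 484 / 68
= 7.1176 uM^-1*s^-1

7.1176 uM^-1*s^-1


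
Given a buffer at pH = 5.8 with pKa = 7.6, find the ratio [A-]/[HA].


[A-]/[HA] = 10^(pH - pKa)
= 10^(5.8 - 7.6)
= 0.0158

0.0158


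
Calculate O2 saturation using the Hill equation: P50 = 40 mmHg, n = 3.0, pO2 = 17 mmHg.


Y = pO2^n / (P50^n + pO2^n)
Y = 17^3.0 / (40^3.0 + 17^3.0)
Y = 7.13%

7.13%


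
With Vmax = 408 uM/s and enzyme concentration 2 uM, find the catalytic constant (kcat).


kcat = Vmax / [E]t
kcat = 408 / 2
kcat = 204.0 s^-1

204.0 s^-1


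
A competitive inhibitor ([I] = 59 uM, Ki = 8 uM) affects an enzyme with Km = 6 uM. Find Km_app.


Km_app = Km * (1 + [I]/Ki)
Km_app = 6 * (1 + 59/8)
Km_app = 50.25 uM

50.25 uM


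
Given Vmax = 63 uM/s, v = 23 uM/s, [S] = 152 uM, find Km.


Km = [S] * (Vmax - v) / v
Km = 152 * (63 - 23) / 23
Km = 264.3478 uM

264.3478 uM


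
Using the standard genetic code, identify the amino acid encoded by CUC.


Standard genetic code lookup.
Codon CUC -> Leu

Leu


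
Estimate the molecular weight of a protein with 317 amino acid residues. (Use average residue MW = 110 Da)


MW = n_residues * 110 Da
MW = 317 * 110
MW = 34870 Da

34870 Da


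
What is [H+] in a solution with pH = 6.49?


[H+] = 10^(-pH)
[H+] = 10^(-6.49)
[H+] = 3.236e-07 M

3.236e-07 M


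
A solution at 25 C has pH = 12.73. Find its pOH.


pOH = 14 - pH
pOH = 14 - 12.73
pOH = 1.27

1.27


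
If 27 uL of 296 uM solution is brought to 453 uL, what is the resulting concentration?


C2 = C1 * V1 / V2
C2 = 296 * 27 / 453
C2 = 17.6424 uM

17.6424 uM


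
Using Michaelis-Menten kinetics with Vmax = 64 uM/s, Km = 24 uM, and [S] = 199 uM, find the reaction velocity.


v = Vmax * [S] / (Km + [S])
v = 64 * 199 / (24 + 199)
v = 57.1121 uM/s

57.1121 uM/s


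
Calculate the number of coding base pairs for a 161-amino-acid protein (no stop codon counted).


Each amino acid = 1 codon = 3 bp
bp = 161 * 3 = 483 bp

483 bp


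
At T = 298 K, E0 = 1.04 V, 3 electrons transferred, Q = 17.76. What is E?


E = E0 - (RT/nF) * ln(Q)
E = 1.04 - (8.314 * 298 / (3 * 96485)) * ln(17.76)
E = 1.0154 V

1.0154 V


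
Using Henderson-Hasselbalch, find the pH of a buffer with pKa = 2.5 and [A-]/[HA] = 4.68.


pH = pKa + log10([A-]/[HA])
pH = 2.5 + log10(4.68)
pH = 3.1702

3.1702


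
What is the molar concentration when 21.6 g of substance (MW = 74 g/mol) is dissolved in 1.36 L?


C = (mass / MW) / volume
C = (21.6 / 74) / 1.36
C = 0.2146 M

0.2146 M


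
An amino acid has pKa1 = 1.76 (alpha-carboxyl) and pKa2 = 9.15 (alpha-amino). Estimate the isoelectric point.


pI = (pKa1 + pKa2) / 2
pI = (1.76 + 9.15) / 2
pI = 5.455

5.455


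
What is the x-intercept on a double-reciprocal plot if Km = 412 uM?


x-intercept = -1/Km
= -1/412
= -0.0024 1/uM

-0.0024 1/uM


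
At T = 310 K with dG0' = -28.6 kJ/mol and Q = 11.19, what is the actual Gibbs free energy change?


dG = dG0' + RT * ln(Q) / 1000
dG = -28.6 + 8.314 * 310 * ln(11.19) / 1000
dG = -22.3757 kJ/mol

-22.3757 kJ/mol


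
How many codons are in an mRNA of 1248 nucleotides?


codons = nucleotides / 3
codons = 1248 / 3 = 416

416


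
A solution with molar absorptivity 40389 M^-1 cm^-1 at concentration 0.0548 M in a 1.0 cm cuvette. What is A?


A = epsilon * c * l
A = 40389 * 0.0548 * 1.0
A = 2213.3172

2213.3172


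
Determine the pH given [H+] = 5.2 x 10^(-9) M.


pH = -log10([H+])
pH = -log10(5.2 x 10^(-9))
pH = 8.284

8.284


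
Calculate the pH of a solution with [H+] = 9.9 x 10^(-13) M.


pH = -log10([H+])
pH = -log10(9.9 x 10^(-13))
pH = 12.0044

12.0044


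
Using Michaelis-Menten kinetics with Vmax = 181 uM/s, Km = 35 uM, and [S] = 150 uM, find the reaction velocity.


v = Vmax * [S] / (Km + [S])
v = 181 * 150 / (35 + 150)
v = 146.7568 uM/s

146.7568 uM/s


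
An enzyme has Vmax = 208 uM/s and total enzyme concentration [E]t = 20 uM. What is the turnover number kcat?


kcat = Vmax / [E]t
kcat = 208 / 20
kcat = 10.4 s^-1

10.4 s^-1


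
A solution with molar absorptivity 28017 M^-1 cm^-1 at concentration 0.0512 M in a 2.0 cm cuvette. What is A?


A = epsilon * c * l
A = 28017 * 0.0512 * 2.0
A = 2868.9408

2868.9408


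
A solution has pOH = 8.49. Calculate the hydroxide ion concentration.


[OH-] = 10^(-pOH)
[OH-] = 10^(-8.49)
[OH-] = 3.236e-09 M

3.236e-09 M


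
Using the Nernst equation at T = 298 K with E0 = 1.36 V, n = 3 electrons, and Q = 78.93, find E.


E = E0 - (RT/nF) * ln(Q)
E = 1.36 - (8.314 * 298 / (3 * 96485)) * ln(78.93)
E = 1.3226 V

1.3226 V


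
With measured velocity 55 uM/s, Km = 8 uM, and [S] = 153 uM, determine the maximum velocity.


Vmax = v * (Km + [S]) / [S]
Vmax = 55 * (8 + 153) / 153
Vmax = 57.8758 uM/s

57.8758 uM/s


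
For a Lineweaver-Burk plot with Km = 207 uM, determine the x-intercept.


x-intercept = -1/Km
= -1/207
= -0.0048 1/uM

-0.0048 1/uM


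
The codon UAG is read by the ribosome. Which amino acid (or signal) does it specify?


Standard genetic code lookup.
Codon UAG -> Stop

Stop


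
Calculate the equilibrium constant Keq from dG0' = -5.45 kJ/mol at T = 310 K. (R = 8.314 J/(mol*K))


Keq = exp(-dG0 * 1000 / (R * T))
Keq = exp(-(-5.45) * 1000 / (8.314 * 310))
Keq = 8.2861

8.2861


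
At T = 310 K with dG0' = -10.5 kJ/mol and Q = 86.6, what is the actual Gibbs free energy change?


dG = dG0' + RT * ln(Q) / 1000
dG = -10.5 + 8.314 * 310 * ln(86.6) / 1000
dG = 0.9983 kJ/mol

0.9983 kJ/mol


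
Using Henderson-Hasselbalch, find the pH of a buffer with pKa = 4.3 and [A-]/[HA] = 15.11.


pH = pKa + log10([A-]/[HA])
pH = 4.3 + log10(15.11)
pH = 5.4793

5.4793


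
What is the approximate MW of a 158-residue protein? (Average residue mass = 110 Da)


MW = n_residues * 110 Da
MW = 158 * 110
MW = 17380 Da

17380 Da


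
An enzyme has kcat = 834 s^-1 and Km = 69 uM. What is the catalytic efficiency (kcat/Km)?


Catalytic efficiency = kcat / Km
= 834 / 69
= 12.087 uM^-1*s^-1

12.087 uM^-1*s^-1


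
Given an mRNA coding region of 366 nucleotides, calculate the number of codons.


codons = nucleotides / 3
codons = 366 / 3 = 122

122


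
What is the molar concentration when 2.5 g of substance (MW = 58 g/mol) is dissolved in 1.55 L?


C = (mass / MW) / volume
C = (2.5 / 58) / 1.55
C = 0.0278 M

0.0278 M


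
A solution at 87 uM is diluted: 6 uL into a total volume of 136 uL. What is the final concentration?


C2 = C1 * V1 / V2
C2 = 87 * 6 / 136
C2 = 3.8382 uM

3.8382 uM


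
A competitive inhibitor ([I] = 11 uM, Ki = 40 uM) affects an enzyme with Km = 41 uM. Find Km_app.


Km_app = Km * (1 + [I]/Ki)
Km_app = 41 * (1 + 11/40)
Km_app = 52.275 uM

52.275 uM


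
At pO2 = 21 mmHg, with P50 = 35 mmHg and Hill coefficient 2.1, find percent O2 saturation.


Y = pO2^n / (P50^n + pO2^n)
Y = 21^2.1 / (35^2.1 + 21^2.1)
Y = 25.49%

25.49%


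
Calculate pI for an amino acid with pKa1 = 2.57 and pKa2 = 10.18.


pI = (pKa1 + pKa2) / 2
pI = (2.57 + 10.18) / 2
pI = 6.375

6.375


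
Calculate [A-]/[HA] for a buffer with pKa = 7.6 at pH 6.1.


[A-]/[HA] = 10^(pH - pKa)
= 10^(6.1 - 7.6)
= 0.0316

0.0316


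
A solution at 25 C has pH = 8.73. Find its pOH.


pOH = 14 - pH
pOH = 14 - 8.73
pOH = 5.27

5.27


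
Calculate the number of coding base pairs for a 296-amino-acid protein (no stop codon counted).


Each amino acid = 1 codon = 3 bp
bp = 296 * 3 = 888 bp

888 bp


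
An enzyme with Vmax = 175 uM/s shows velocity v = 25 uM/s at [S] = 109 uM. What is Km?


Km = [S] * (Vmax - v) / v
Km = 109 * (175 - 25) / 25
Km = 654.0 uM

654.0 uM


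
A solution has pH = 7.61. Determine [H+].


[H+] = 10^(-pH)
[H+] = 10^(-7.61)
[H+] = 2.455e-08 M

2.455e-08 M


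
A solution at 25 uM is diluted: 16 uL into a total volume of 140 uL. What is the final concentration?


C2 = C1 * V1 / V2
C2 = 25 * 16 / 140
C2 = 2.8571 uM

2.8571 uM


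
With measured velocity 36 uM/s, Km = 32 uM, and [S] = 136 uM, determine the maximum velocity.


Vmax = v * (Km + [S]) / [S]
Vmax = 36 * (32 + 136) / 136
Vmax = 44.4706 uM/s

44.4706 uM/s


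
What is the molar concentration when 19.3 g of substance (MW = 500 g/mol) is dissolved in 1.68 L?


C = (mass / MW) / volume
C = (19.3 / 500) / 1.68
C = 0.023 M

0.023 M


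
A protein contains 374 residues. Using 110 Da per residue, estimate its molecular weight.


MW = n_residues * 110 Da
MW = 374 * 110
MW = 41140 Da

41140 Da


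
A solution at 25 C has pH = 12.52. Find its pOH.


pOH = 14 - pH
pOH = 14 - 12.52
pOH = 1.48

1.48


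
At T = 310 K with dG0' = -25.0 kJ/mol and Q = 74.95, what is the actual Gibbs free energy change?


dG = dG0' + RT * ln(Q) / 1000
dG = -25.0 + 8.314 * 310 * ln(74.95) / 1000
dG = -13.8741 kJ/mol

-13.8741 kJ/mol


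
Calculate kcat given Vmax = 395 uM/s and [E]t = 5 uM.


kcat = Vmax / [E]t
kcat = 395 / 5
kcat = 79.0 s^-1

79.0 s^-1


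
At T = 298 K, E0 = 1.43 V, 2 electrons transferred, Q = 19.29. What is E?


E = E0 - (RT/nF) * ln(Q)
E = 1.43 - (8.314 * 298 / (2 * 96485)) * ln(19.29)
E = 1.392 V

1.392 V


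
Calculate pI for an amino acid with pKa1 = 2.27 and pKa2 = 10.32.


pI = (pKa1 + pKa2) / 2
pI = (2.27 + 10.32) / 2
pI = 6.295

6.295


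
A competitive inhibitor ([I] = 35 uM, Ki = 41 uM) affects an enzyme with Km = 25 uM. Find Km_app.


Km_app = Km * (1 + [I]/Ki)
Km_app = 25 * (1 + 35/41)
Km_app = 46.3415 uM

46.3415 uM


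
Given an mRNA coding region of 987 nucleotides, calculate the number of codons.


codons = nucleotides / 3
codons = 987 / 3 = 329

329


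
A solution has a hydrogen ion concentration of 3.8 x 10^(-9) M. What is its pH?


pH = -log10([H+])
pH = -log10(3.8 x 10^(-9))
pH = 8.4202

8.4202


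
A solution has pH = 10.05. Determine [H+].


[H+] = 10^(-pH)
[H+] = 10^(-10.05)
[H+] = 8.913e-11 M

8.913e-11 M


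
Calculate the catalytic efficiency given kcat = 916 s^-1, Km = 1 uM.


Catalytic efficiency = kcat / Km
= 916 / 1
= 916.0 uM^-1*s^-1

916.0 uM^-1*s^-1


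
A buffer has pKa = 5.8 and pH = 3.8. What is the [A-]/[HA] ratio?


[A-]/[HA] = 10^(pH - pKa)
= 10^(3.8 - 5.8)
= 0.01

0.01


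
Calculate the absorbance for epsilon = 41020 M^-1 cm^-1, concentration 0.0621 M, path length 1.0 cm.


A = epsilon * c * l
A = 41020 * 0.0621 * 1.0
A = 2547.342

2547.342


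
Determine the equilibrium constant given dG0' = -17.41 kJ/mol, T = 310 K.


Keq = exp(-dG0 * 1000 / (R * T))
Keq = exp(-(-17.41) * 1000 / (8.314 * 310))
Keq = 858.3625

858.3625


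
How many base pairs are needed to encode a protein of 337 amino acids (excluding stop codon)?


Each amino acid = 1 codon = 3 bp
bp = 337 * 3 = 1011 bp

1011 bp


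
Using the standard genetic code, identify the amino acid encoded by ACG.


Standard genetic code lookup.
Codon ACG -> Thr

Thr


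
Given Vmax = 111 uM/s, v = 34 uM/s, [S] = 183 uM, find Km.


Km = [S] * (Vmax - v) / v
Km = 183 * (111 - 34) / 34
Km = 414.4412 uM

414.4412 uM


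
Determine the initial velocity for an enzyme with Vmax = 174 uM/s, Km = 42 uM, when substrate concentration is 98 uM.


v = Vmax * [S] / (Km + [S])
v = 174 * 98 / (42 + 98)
v = 121.8 uM/s

121.8 uM/s


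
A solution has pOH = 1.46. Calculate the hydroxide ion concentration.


[OH-] = 10^(-pOH)
[OH-] = 10^(-1.46)
[OH-] = 0.0347 M

0.0347 M


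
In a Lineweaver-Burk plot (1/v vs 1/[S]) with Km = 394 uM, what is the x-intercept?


x-intercept = -1/Km
= -1/394
= -0.0025 1/uM

-0.0025 1/uM


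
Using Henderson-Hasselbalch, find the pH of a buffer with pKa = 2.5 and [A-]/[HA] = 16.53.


pH = pKa + log10([A-]/[HA])
pH = 2.5 + log10(16.53)
pH = 3.7183

3.7183


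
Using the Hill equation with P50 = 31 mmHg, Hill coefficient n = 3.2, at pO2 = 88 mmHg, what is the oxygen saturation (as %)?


Y = pO2^n / (P50^n + pO2^n)
Y = 88^3.2 / (31^3.2 + 88^3.2)
Y = 96.57%

96.57%


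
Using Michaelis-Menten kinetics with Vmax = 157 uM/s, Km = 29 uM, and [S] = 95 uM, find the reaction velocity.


v = Vmax * [S] / (Km + [S])
v = 157 * 95 / (29 + 95)
v = 120.2823 uM/s

120.2823 uM/s


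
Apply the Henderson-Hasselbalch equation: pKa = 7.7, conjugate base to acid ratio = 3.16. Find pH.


pH = pKa + log10([A-]/[HA])
pH = 7.7 + log10(3.16)
pH = 8.1997

8.1997


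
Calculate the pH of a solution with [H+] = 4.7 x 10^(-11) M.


pH = -log10([H+])
pH = -log10(4.7 x 10^(-11))
pH = 10.3279

10.3279


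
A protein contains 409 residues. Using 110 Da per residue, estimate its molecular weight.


MW = n_residues * 110 Da
MW = 409 * 110
MW = 44990 Da

44990 Da


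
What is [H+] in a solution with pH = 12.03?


[H+] = 10^(-pH)
[H+] = 10^(-12.03)
[H+] = 9.333e-13 M

9.333e-13 M


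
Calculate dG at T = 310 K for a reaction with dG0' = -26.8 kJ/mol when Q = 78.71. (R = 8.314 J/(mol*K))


dG = dG0' + RT * ln(Q) / 1000
dG = -26.8 + 8.314 * 310 * ln(78.71) / 1000
dG = -15.5479 kJ/mol

-15.5479 kJ/mol


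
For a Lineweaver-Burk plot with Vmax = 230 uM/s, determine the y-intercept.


y-intercept = 1/Vmax
= 1/230
= 0.0043 s/uM

0.0043 s/uM


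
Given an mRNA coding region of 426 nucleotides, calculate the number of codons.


codons = nucleotides / 3
codons = 426 / 3 = 142

142


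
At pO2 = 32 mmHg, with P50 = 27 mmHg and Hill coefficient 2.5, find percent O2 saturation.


Y = pO2^n / (P50^n + pO2^n)
Y = 32^2.5 / (27^2.5 + 32^2.5)
Y = 60.46%

60.46%


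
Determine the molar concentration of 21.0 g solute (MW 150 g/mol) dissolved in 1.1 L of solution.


C = (mass / MW) / volume
C = (21.0 / 150) / 1.1
C = 0.1273 M

0.1273 M


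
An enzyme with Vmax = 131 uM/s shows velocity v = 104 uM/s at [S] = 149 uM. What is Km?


Km = [S] * (Vmax - v) / v
Km = 149 * (131 - 104) / 104
Km = 38.6827 uM

38.6827 uM


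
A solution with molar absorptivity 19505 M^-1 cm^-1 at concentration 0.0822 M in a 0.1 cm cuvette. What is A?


A = epsilon * c * l
A = 19505 * 0.0822 * 0.1
A = 160.3311

160.3311


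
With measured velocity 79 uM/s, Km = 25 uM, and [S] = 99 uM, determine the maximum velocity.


Vmax = v * (Km + [S]) / [S]
Vmax = 79 * (25 + 99) / 99
Vmax = 98.9495 uM/s

98.9495 uM/s


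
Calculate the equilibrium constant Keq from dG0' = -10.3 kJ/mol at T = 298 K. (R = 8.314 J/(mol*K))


Keq = exp(-dG0 * 1000 / (R * T))
Keq = exp(-(-10.3) * 1000 / (8.314 * 298))
Keq = 63.8985

63.8985


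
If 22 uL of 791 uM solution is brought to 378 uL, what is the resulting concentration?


C2 = C1 * V1 / V2
C2 = 791 * 22 / 378
C2 = 46.037 uM

46.037 uM


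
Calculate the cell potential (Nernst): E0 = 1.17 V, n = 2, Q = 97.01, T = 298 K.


E = E0 - (RT/nF) * ln(Q)
E = 1.17 - (8.314 * 298 / (2 * 96485)) * ln(97.01)
E = 1.1113 V

1.1113 V


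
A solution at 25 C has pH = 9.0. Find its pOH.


pOH = 14 - pH
pOH = 14 - 9.0
pOH = 5.0

5.0


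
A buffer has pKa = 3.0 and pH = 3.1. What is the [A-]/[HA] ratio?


[A-]/[HA] = 10^(pH - pKa)
= 10^(3.1 - 3.0)
= 1.2589

1.2589


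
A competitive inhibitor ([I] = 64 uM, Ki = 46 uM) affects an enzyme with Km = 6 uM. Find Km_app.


Km_app = Km * (1 + [I]/Ki)
Km_app = 6 * (1 + 64/46)
Km_app = 14.3478 uM

14.3478 uM


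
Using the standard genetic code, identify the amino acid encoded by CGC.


Standard genetic code lookup.
Codon CGC -> Arg

Arg


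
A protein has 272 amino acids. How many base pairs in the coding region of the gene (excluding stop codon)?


Each amino acid = 1 codon = 3 bp
bp = 272 * 3 = 816 bp

816 bp


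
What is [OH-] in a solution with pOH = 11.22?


[OH-] = 10^(-pOH)
[OH-] = 10^(-11.22)
[OH-] = 6.026e-12 M

6.026e-12 M


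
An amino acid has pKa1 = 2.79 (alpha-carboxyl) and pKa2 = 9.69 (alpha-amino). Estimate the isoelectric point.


pI = (pKa1 + pKa2) / 2
pI = (2.79 + 9.69) / 2
pI = 6.24

6.24


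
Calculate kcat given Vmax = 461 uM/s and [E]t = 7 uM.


kcat = Vmax / [E]t
kcat = 461 / 7
kcat = 65.8571 s^-1

65.8571 s^-1


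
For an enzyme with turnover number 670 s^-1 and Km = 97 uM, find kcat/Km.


Catalytic efficiency = kcat / Km
= 670 / 97
= 6.9072 uM^-1*s^-1

6.9072 uM^-1*s^-1


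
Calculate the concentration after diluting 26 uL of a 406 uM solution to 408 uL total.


C2 = C1 * V1 / V2
C2 = 406 * 26 / 408
C2 = 25.8725 uM

25.8725 uM


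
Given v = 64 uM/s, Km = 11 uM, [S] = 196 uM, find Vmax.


Vmax = v * (Km + [S]) / [S]
Vmax = 64 * (11 + 196) / 196
Vmax = 67.5918 uM/s

67.5918 uM/s


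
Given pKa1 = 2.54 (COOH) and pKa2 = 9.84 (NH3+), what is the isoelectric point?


pI = (pKa1 + pKa2) / 2
pI = (2.54 + 9.84) / 2
pI = 6.19

6.19


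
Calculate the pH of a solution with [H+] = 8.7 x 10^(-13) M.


pH = -log10([H+])
pH = -log10(8.7 x 10^(-13))
pH = 12.0605

12.0605


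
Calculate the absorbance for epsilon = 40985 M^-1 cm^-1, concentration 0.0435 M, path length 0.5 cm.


A = epsilon * c * l
A = 40985 * 0.0435 * 0.5
A = 891.4237

891.4237


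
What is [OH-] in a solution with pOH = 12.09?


[OH-] = 10^(-pOH)
[OH-] = 10^(-12.09)
[OH-] = 8.128e-13 M

8.128e-13 M


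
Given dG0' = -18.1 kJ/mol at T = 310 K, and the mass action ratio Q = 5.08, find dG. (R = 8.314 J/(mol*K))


dG = dG0' + RT * ln(Q) / 1000
dG = -18.1 + 8.314 * 310 * ln(5.08) / 1000
dG = -13.911 kJ/mol

-13.911 kJ/mol


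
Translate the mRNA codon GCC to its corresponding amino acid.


Standard genetic code lookup.
Codon GCC -> Ala

Ala


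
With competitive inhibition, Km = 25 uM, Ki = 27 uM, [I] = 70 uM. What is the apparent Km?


Km_app = Km * (1 + [I]/Ki)
Km_app = 25 * (1 + 70/27)
Km_app = 89.8148 uM

89.8148 uM


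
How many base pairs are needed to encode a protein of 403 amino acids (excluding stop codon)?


Each amino acid = 1 codon = 3 bp
bp = 403 * 3 = 1209 bp

1209 bp


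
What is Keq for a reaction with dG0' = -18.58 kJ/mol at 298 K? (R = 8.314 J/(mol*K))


Keq = exp(-dG0 * 1000 / (R * T))
Keq = exp(-(-18.58) * 1000 / (8.314 * 298))
Keq = 1806.7366

1806.7366


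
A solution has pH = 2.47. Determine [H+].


[H+] = 10^(-pH)
[H+] = 10^(-2.47)
[H+] = 0.0034 M

0.0034 M


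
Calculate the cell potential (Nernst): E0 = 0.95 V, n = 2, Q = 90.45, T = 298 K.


E = E0 - (RT/nF) * ln(Q)
E = 0.95 - (8.314 * 298 / (2 * 96485)) * ln(90.45)
E = 0.8922 V

0.8922 V


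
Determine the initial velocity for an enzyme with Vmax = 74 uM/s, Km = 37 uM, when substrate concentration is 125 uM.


v = Vmax * [S] / (Km + [S])
v = 74 * 125 / (37 + 125)
v = 57.0988 uM/s

57.0988 uM/s


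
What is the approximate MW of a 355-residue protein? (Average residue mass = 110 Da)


MW = n_residues * 110 Da
MW = 355 * 110
MW = 39050 Da

39050 Da


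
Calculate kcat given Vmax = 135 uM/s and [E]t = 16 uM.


kcat = Vmax / [E]t
kcat = 135 / 16
kcat = 8.4375 s^-1

8.4375 s^-1


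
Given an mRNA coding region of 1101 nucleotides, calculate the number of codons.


codons = nucleotides / 3
codons = 1101 / 3 = 367

367


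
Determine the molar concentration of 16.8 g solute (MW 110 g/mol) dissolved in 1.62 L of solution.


C = (mass / MW) / volume
C = (16.8 / 110) / 1.62
C = 0.0943 M

0.0943 M


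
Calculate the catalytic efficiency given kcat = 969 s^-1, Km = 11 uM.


Catalytic efficiency = kcat / Km
= 969 / 11
= 88.0909 uM^-1*s^-1

88.0909 uM^-1*s^-1


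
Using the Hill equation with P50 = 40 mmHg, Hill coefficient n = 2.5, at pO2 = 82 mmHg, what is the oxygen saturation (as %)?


Y = pO2^n / (P50^n + pO2^n)
Y = 82^2.5 / (40^2.5 + 82^2.5)
Y = 85.75%

85.75%


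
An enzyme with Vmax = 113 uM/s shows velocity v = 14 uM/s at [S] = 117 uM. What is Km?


Km = [S] * (Vmax - v) / v
Km = 117 * (113 - 14) / 14
Km = 827.3571 uM

827.3571 uM


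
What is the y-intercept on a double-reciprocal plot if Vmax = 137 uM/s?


y-intercept = 1/Vmax
= 1/137
= 0.0073 s/uM

0.0073 s/uM


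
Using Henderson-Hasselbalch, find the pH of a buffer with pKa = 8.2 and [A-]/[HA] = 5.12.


pH = pKa + log10([A-]/[HA])
pH = 8.2 + log10(5.12)
pH = 8.9093

8.9093


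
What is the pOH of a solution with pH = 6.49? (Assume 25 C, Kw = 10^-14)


pOH = 14 - pH
pOH = 14 - 6.49
pOH = 7.51

7.51


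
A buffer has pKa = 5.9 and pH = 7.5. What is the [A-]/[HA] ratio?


[A-]/[HA] = 10^(pH - pKa)
= 10^(7.5 - 5.9)
= 39.8107

39.8107


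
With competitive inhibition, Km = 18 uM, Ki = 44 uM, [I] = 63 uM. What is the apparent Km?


Km_app = Km * (1 + [I]/Ki)
Km_app = 18 * (1 + 63/44)
Km_app = 43.7727 uM

43.7727 uM


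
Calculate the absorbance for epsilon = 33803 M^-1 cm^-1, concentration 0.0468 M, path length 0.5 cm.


A = epsilon * c * l
A = 33803 * 0.0468 * 0.5
A = 790.9902

790.9902


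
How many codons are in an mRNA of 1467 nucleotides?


codons = nucleotides / 3
codons = 1467 / 3 = 489

489


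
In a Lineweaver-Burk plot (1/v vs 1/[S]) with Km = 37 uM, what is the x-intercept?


x-intercept = -1/Km
= -1/37
= -0.027 1/uM

-0.027 1/uM


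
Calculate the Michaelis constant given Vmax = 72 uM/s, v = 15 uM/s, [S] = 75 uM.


Km = [S] * (Vmax - v) / v
Km = 75 * (72 - 15) / 15
Km = 285.0 uM

285.0 uM


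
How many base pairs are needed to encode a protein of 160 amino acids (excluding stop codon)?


Each amino acid = 1 codon = 3 bp
bp = 160 * 3 = 480 bp

480 bp


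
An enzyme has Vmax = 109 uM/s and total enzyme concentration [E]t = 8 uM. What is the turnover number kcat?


kcat = Vmax / [E]t
kcat = 109 / 8
kcat = 13.625 s^-1

13.625 s^-1


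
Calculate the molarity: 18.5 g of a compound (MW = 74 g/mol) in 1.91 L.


C = (mass / MW) / volume
C = (18.5 / 74) / 1.91
C = 0.1309 M

0.1309 M


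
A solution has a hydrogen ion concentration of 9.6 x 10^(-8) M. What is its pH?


pH = -log10([H+])
pH = -log10(9.6 x 10^(-8))
pH = 7.0177

7.0177


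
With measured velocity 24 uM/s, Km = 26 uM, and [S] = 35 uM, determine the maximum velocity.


Vmax = v * (Km + [S]) / [S]
Vmax = 24 * (26 + 35) / 35
Vmax = 41.8286 uM/s

41.8286 uM/s


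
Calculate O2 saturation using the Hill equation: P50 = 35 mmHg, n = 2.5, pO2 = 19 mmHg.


Y = pO2^n / (P50^n + pO2^n)
Y = 19^2.5 / (35^2.5 + 19^2.5)
Y = 17.84%

17.84%


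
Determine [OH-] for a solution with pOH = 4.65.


[OH-] = 10^(-pOH)
[OH-] = 10^(-4.65)
[OH-] = 2.239e-05 M

2.239e-05 M


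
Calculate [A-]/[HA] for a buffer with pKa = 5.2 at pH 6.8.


[A-]/[HA] = 10^(pH - pKa)
= 10^(6.8 - 5.2)
= 39.8107

39.8107


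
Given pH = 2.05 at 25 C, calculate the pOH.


pOH = 14 - pH
pOH = 14 - 2.05
pOH = 11.95

11.95


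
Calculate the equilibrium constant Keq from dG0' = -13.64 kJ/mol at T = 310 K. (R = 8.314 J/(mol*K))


Keq = exp(-dG0 * 1000 / (R * T))
Keq = exp(-(-13.64) * 1000 / (8.314 * 310))
Keq = 198.7958

198.7958


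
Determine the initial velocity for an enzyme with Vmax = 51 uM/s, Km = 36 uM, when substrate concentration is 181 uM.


v = Vmax * [S] / (Km + [S])
v = 51 * 181 / (36 + 181)
v = 42.5392 uM/s

42.5392 uM/s


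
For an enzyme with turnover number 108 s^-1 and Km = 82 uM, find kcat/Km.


Catalytic efficiency = kcat / Km
= 108 / 82
= 1.3171 uM^-1*s^-1

1.3171 uM^-1*s^-1


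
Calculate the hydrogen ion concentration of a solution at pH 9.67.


[H+] = 10^(-pH)
[H+] = 10^(-9.67)
[H+] = 2.138e-10 M

2.138e-10 M


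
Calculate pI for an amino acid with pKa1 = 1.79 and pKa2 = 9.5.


pI = (pKa1 + pKa2) / 2
pI = (1.79 + 9.5) / 2
pI = 5.645

5.645


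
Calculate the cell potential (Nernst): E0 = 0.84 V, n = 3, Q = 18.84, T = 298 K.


E = E0 - (RT/nF) * ln(Q)
E = 0.84 - (8.314 * 298 / (3 * 96485)) * ln(18.84)
E = 0.8149 V

0.8149 V


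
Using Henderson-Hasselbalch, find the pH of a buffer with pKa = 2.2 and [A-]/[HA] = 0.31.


pH = pKa + log10([A-]/[HA])
pH = 2.2 + log10(0.31)
pH = 1.6914

1.6914


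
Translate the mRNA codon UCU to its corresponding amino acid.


Standard genetic code lookup.
Codon UCU -> Ser

Ser


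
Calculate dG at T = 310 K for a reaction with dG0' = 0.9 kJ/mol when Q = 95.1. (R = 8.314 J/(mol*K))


dG = dG0' + RT * ln(Q) / 1000
dG = 0.9 + 8.314 * 310 * ln(95.1) / 1000
dG = 12.6396 kJ/mol

12.6396 kJ/mol


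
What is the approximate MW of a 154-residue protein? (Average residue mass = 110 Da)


MW = n_residues * 110 Da
MW = 154 * 110
MW = 16940 Da

16940 Da


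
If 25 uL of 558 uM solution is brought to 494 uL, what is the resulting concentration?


C2 = C1 * V1 / V2
C2 = 558 * 25 / 494
C2 = 28.2389 uM

28.2389 uM


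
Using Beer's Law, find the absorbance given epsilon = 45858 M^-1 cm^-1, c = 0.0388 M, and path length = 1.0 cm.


A = epsilon * c * l
A = 45858 * 0.0388 * 1.0
A = 1779.2904

1779.2904


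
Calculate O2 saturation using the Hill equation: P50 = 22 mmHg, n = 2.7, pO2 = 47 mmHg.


Y = pO2^n / (P50^n + pO2^n)
Y = 47^2.7 / (22^2.7 + 47^2.7)
Y = 88.59%

88.59%


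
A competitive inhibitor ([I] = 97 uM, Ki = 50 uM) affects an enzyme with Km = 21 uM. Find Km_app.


Km_app = Km * (1 + [I]/Ki)
Km_app = 21 * (1 + 97/50)
Km_app = 61.74 uM

61.74 uM


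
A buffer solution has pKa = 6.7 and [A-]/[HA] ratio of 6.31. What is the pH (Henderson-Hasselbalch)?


pH = pKa + log10([A-]/[HA])
pH = 6.7 + log10(6.31)
pH = 7.5

7.5


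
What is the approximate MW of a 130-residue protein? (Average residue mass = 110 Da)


MW = n_residues * 110 Da
MW = 130 * 110
MW = 14300 Da

14300 Da


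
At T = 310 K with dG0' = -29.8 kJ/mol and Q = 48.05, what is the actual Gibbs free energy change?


dG = dG0' + RT * ln(Q) / 1000
dG = -29.8 + 8.314 * 310 * ln(48.05) / 1000
dG = -19.8199 kJ/mol

-19.8199 kJ/mol


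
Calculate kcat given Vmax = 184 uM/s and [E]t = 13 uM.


kcat = Vmax / [E]t
kcat = 184 / 13
kcat = 14.1538 s^-1

14.1538 s^-1


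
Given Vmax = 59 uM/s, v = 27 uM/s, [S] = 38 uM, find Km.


Km = [S] * (Vmax - v) / v
Km = 38 * (59 - 27) / 27
Km = 45.037 uM

45.037 uM


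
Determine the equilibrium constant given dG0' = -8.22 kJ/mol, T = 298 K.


Keq = exp(-dG0 * 1000 / (R * T))
Keq = exp(-(-8.22) * 1000 / (8.314 * 298))
Keq = 27.5986

27.5986


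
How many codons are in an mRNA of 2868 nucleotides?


codons = nucleotides / 3
codons = 2868 / 3 = 956

956


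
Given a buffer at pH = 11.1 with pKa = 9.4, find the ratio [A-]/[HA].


[A-]/[HA] = 10^(pH - pKa)
= 10^(11.1 - 9.4)
= 50.1187

50.1187


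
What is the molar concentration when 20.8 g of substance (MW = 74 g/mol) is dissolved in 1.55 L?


C = (mass / MW) / volume
C = (20.8 / 74) / 1.55
C = 0.1813 M

0.1813 M


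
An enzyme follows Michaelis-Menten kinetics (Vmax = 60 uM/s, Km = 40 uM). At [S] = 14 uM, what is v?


v = Vmax * [S] / (Km + [S])
v = 60 * 14 / (40 + 14)
v = 15.5556 uM/s

15.5556 uM/s


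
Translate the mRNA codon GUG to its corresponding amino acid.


Standard genetic code lookup.
Codon GUG -> Val

Val


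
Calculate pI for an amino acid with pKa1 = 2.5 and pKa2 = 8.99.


pI = (pKa1 + pKa2) / 2
pI = (2.5 + 8.99) / 2
pI = 5.745

5.745


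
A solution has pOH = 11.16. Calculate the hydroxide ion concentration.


[OH-] = 10^(-pOH)
[OH-] = 10^(-11.16)
[OH-] = 6.918e-12 M

6.918e-12 M


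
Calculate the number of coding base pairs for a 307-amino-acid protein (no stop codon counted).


Each amino acid = 1 codon = 3 bp
bp = 307 * 3 = 921 bp

921 bp


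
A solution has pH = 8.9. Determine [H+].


[H+] = 10^(-pH)
[H+] = 10^(-8.9)
[H+] = 1.259e-09 M

1.259e-09 M


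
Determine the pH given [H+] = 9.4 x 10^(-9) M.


pH = -log10([H+])
pH = -log10(9.4 x 10^(-9))
pH = 8.0269

8.0269


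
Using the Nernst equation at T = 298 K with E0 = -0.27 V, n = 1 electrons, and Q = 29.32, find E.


E = E0 - (RT/nF) * ln(Q)
E = -0.27 - (8.314 * 298 / (1 * 96485)) * ln(29.32)
E = -0.3567 V

-0.3567 V


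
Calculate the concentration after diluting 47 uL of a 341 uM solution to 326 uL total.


C2 = C1 * V1 / V2
C2 = 341 * 47 / 326
C2 = 49.1626 uM

49.1626 uM


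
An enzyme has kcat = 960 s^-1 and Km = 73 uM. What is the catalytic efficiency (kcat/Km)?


Catalytic efficiency = kcat / Km
= 960 / 73
= 13.1507 uM^-1*s^-1

13.1507 uM^-1*s^-1


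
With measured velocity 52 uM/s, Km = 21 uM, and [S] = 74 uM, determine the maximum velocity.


Vmax = v * (Km + [S]) / [S]
Vmax = 52 * (21 + 74) / 74
Vmax = 66.7568 uM/s

66.7568 uM/s


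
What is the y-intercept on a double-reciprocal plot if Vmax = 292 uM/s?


y-intercept = 1/Vmax
= 1/292
= 0.0034 s/uM

0.0034 s/uM


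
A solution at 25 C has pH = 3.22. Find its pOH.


pOH = 14 - pH
pOH = 14 - 3.22
pOH = 10.78

10.78


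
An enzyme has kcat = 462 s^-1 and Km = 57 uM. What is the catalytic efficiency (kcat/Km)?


Catalytic efficiency = kcat / Km
= 462 / 57
= 8.1053 uM^-1*s^-1

8.1053 uM^-1*s^-1


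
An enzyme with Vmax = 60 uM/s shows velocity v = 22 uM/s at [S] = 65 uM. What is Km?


Km = [S] * (Vmax - v) / v
Km = 65 * (60 - 22) / 22
Km = 112.2727 uM

112.2727 uM


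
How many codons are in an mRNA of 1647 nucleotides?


codons = nucleotides / 3
codons = 1647 / 3 = 549

549


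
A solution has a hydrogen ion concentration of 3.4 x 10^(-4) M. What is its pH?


pH = -log10([H+])
pH = -log10(3.4 x 10^(-4))
pH = 3.4685

3.4685


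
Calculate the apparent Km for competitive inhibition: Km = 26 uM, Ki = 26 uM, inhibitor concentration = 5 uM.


Km_app = Km * (1 + [I]/Ki)
Km_app = 26 * (1 + 5/26)
Km_app = 31.0 uM

31.0 uM


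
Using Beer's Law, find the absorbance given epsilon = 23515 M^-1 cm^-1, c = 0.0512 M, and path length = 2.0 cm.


A = epsilon * c * l
A = 23515 * 0.0512 * 2.0
A = 2407.936

2407.936


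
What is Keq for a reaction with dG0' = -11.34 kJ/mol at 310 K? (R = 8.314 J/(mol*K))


Keq = exp(-dG0 * 1000 / (R * T))
Keq = exp(-(-11.34) * 1000 / (8.314 * 310))
Keq = 81.4415

81.4415


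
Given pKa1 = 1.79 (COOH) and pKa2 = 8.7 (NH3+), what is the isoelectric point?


pI = (pKa1 + pKa2) / 2
pI = (1.79 + 8.7) / 2
pI = 5.245

5.245


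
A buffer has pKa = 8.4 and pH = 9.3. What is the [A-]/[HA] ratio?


[A-]/[HA] = 10^(pH - pKa)
= 10^(9.3 - 8.4)
= 7.9433

7.9433


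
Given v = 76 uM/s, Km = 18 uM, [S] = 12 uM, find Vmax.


Vmax = v * (Km + [S]) / [S]
Vmax = 76 * (18 + 12) / 12
Vmax = 190.0 uM/s

190.0 uM/s


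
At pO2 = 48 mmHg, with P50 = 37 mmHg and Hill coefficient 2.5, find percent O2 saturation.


Y = pO2^n / (P50^n + pO2^n)
Y = 48^2.5 / (37^2.5 + 48^2.5)
Y = 65.72%

65.72%
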